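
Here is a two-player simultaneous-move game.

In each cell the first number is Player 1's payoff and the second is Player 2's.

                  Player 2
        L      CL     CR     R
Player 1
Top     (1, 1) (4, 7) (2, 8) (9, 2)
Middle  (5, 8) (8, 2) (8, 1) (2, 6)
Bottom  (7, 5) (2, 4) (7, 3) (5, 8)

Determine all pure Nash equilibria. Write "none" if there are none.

No pure-strategy Nash equilibrium.

For each player, find the best response to each opponent profile; mutual best responses are the pure NE.
Player 1 against L: payoffs 1, 5, 7 → best response Bottom.
Player 1 against CL: payoffs 4, 8, 2 → best response Middle.
Player 1 against CR: payoffs 2, 8, 7 → best response Middle.
Player 1 against R: payoffs 9, 2, 5 → best response Top.
Player 2 against Top: payoffs 1, 7, 8, 2 → best response CR.
Player 2 against Middle: payoffs 8, 2, 1, 6 → best response L.
Player 2 against Bottom: payoffs 5, 4, 3, 8 → best response R.
No profile is a mutual best response for all players.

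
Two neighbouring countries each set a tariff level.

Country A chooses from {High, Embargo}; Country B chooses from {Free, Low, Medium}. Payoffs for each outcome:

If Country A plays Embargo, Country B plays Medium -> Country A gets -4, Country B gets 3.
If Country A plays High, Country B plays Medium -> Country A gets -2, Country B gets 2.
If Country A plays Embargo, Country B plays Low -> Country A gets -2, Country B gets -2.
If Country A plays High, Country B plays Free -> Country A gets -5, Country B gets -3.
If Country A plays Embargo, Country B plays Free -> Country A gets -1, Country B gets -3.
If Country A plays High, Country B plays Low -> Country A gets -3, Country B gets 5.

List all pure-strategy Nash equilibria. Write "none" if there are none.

There is no pure-strategy Nash equilibrium.

(High, Free): Country A can switch to Embargo (-5 → -1). Not NE.
(High, Low): Country A can switch to Embargo (-3 → -2). Not NE.
(High, Medium): Country B can switch to Low (2 → 5). Not NE.
(Embargo, Free): Country B can switch to Low (-3 → -2). Not NE.
(Embargo, Low): Country B can switch to Medium (-2 → 3). Not NE.
(Embargo, Medium): Country A can switch to High (-4 → -2). Not NE.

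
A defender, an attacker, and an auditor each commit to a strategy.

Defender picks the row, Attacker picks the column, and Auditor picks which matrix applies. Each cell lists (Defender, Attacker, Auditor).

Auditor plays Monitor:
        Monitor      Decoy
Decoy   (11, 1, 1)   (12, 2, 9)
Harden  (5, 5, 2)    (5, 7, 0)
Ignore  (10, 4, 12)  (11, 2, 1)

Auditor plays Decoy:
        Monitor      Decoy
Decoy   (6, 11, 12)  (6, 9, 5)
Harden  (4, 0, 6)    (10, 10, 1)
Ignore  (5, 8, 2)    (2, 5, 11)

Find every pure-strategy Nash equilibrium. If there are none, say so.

Check each profile: it is a Nash equilibrium iff no player can strictly gain by switching unilaterally.
(Decoy, Monitor, Monitor): Attacker can switch to Decoy (1 → 2). Not NE.
(Decoy, Monitor, Decoy): Defender gets 6, best alternative 5; Attacker gets 11, best alternative 9; Auditor gets 12, best alternative 1. No profitable deviation — NE.
(Decoy, Decoy, Monitor): Defender gets 12, best alternative 11; Attacker gets 2, best alternative 1; Auditor gets 9, best alternative 5. No profitable deviation — NE.
(Decoy, Decoy, Decoy): Defender can switch to Harden (6 → 10). Not NE.
(Harden, Monitor, Monitor): Defender can switch to Decoy (5 → 11). Not NE.
(Harden, Monitor, Decoy): Defender can switch to Decoy (4 → 6). Not NE.
(Harden, Decoy, Monitor): Defender can switch to Decoy (5 → 12). Not NE.
(Harden, Decoy, Decoy): Defender gets 10, best alternative 6; Attacker gets 10, best alternative 0; Auditor gets 1, best alternative 0. No profitable deviation — NE.
(Ignore, Monitor, Monitor): Defender can switch to Decoy (10 → 11). Not NE.
(Ignore, Monitor, Decoy): Defender can switch to Decoy (5 → 6). Not NE.
(Ignore, Decoy, Monitor): Defender can switch to Decoy (11 → 12). Not NE.
(Ignore, Decoy, Decoy): Defender can switch to Decoy (2 → 6). Not NE.

(Decoy, Monitor, Decoy); (Decoy, Decoy, Monitor); (Harden, Decoy, Decoy)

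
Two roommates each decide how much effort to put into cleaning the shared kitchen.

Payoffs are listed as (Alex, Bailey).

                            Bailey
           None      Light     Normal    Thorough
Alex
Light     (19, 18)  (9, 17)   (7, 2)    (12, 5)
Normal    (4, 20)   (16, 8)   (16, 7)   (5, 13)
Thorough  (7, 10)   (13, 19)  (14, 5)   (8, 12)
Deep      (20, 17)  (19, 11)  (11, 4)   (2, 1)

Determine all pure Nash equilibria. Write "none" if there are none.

The unique pure-strategy Nash equilibrium is (Deep, None).

(Light, None): Alex can switch to Deep (19 → 20). Not NE.
(Light, Light): Alex can switch to Normal (9 → 16). Not NE.
(Light, Normal): Alex can switch to Normal (7 → 16). Not NE.
(Light, Thorough): Bailey can switch to None (5 → 18). Not NE.
(Normal, None): Alex can switch to Light (4 → 19). Not NE.
(Normal, Light): Alex can switch to Deep (16 → 19). Not NE.
(Deep, None): Alex gets 20, best alternative 19; Bailey gets 17, best alternative 11. No profitable deviation — NE.
(The remaining 9 profiles each have a profitable deviation by the same check.)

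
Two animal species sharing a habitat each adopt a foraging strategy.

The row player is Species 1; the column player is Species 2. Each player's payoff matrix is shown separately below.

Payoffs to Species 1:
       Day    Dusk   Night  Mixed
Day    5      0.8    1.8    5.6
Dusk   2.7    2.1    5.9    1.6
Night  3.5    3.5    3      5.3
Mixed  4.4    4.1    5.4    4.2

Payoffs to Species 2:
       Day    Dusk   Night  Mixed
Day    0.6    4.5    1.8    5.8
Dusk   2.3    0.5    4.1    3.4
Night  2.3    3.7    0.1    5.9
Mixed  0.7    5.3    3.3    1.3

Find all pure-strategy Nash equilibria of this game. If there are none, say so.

Check each profile: it is a Nash equilibrium iff no player can strictly gain by switching unilaterally.
(Day, Day): Species 2 can switch to Dusk (0.6 → 4.5). Not NE.
(Day, Dusk): Species 1 can switch to Dusk (0.8 → 2.1). Not NE.
(Day, Night): Species 1 can switch to Dusk (1.8 → 5.9). Not NE.
(Day, Mixed): Species 1 gets 5.6, best alternative 5.3; Species 2 gets 5.8, best alternative 4.5. No profitable deviation — NE.
(Dusk, Day): Species 1 can switch to Day (2.7 → 5). Not NE.
(Dusk, Dusk): Species 1 can switch to Night (2.1 → 3.5). Not NE.
(Dusk, Night): Species 1 gets 5.9, best alternative 5.4; Species 2 gets 4.1, best alternative 3.4. No profitable deviation — NE.
(Dusk, Mixed): Species 1 can switch to Day (1.6 → 5.6). Not NE.
(Night, Day): Species 1 can switch to Day (3.5 → 5). Not NE.
(Night, Dusk): Species 1 can switch to Mixed (3.5 → 4.1). Not NE.
(Mixed, Dusk): Species 1 gets 4.1, best alternative 3.5; Species 2 gets 5.3, best alternative 3.3. No profitable deviation — NE.
(The remaining 5 profiles each have a profitable deviation by the same check.)

Pure-strategy Nash equilibria: (Day, Mixed), (Dusk, Night), (Mixed, Dusk)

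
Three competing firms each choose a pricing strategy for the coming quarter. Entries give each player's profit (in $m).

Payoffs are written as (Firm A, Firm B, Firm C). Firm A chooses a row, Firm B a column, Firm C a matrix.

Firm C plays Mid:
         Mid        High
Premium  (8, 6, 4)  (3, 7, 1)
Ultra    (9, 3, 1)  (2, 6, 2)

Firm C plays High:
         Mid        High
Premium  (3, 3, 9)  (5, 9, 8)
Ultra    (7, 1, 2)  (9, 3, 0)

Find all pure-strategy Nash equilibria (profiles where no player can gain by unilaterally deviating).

For each player, find the best response to each opponent profile; mutual best responses are the pure NE.
Firm A against (Mid, Mid): payoffs 8, 9 → best response Ultra.
Firm A against (Mid, High): payoffs 3, 7 → best response Ultra.
Firm A against (High, Mid): payoffs 3, 2 → best response Premium.
Firm A against (High, High): payoffs 5, 9 → best response Ultra.
Firm B against (Premium, Mid): payoffs 6, 7 → best response High.
Firm B against (Premium, High): payoffs 3, 9 → best response High.
Firm B against (Ultra, Mid): payoffs 3, 6 → best response High.
Firm B against (Ultra, High): payoffs 1, 3 → best response High.
Firm C against (Premium, Mid): payoffs 4, 9 → best response High.
Firm C against (Premium, High): payoffs 1, 8 → best response High.
Firm C against (Ultra, Mid): payoffs 1, 2 → best response High.
Firm C against (Ultra, High): payoffs 2, 0 → best response Mid.
No profile is a mutual best response for all players.

There is no pure-strategy Nash equilibrium.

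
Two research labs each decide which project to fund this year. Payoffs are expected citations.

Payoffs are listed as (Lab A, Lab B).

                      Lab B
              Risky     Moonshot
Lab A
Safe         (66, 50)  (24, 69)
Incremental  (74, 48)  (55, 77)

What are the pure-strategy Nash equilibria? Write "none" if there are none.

For each player, find the best response to each opponent profile; mutual best responses are the pure NE.
Lab A against Risky: payoffs 66, 74 → best response Incremental.
Lab A against Moonshot: payoffs 24, 55 → best response Incremental.
Lab B against Safe: payoffs 50, 69 → best response Moonshot.
Lab B against Incremental: payoffs 48, 77 → best response Moonshot.
Mutual best responses: (Incremental, Moonshot).

(Incremental, Moonshot)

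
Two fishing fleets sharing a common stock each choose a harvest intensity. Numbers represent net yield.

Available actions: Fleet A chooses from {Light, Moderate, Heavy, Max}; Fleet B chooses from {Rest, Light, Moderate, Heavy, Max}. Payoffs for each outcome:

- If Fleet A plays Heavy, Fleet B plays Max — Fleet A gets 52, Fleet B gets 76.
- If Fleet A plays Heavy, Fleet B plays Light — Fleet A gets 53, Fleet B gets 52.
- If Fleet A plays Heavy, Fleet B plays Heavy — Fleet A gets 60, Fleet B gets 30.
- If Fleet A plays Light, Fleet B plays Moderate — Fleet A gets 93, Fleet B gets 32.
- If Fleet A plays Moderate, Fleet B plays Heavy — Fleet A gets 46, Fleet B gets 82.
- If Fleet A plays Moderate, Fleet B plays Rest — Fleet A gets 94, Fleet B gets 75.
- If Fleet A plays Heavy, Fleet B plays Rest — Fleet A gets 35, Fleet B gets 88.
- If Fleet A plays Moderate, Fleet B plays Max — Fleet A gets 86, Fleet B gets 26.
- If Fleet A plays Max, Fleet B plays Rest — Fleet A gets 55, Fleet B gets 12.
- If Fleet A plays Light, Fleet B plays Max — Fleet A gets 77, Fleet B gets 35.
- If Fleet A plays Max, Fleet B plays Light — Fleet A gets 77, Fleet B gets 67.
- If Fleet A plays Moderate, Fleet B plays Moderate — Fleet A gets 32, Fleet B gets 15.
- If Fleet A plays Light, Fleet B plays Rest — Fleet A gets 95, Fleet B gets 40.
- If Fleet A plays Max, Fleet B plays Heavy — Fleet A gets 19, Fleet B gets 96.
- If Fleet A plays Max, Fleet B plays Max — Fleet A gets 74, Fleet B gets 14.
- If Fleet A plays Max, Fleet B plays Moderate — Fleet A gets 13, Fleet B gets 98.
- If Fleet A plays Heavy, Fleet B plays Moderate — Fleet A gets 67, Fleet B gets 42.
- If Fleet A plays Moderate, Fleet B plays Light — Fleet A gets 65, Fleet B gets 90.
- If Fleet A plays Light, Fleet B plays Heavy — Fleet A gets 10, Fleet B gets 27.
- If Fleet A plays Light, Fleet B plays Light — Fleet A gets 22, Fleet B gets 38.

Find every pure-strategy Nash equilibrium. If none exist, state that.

Mark each player's best response to every combination of opponents' strategies; a profile where every player is best-responding is a pure Nash equilibrium.
Fleet A against Rest: payoffs 95, 94, 35, 55 → best response Light.
Fleet A against Light: payoffs 22, 65, 53, 77 → best response Max.
Fleet A against Moderate: payoffs 93, 32, 67, 13 → best response Light.
Fleet A against Heavy: payoffs 10, 46, 60, 19 → best response Heavy.
Fleet A against Max: payoffs 77, 86, 52, 74 → best response Moderate.
Fleet B against Light: payoffs 40, 38, 32, 27, 35 → best response Rest.
Fleet B against Moderate: payoffs 75, 90, 15, 82, 26 → best response Light.
Fleet B against Heavy: payoffs 88, 52, 42, 30, 76 → best response Rest.
Fleet B against Max: payoffs 12, 67, 98, 96, 14 → best response Moderate.
Mutual best responses: (Light, Rest).

The unique pure-strategy Nash equilibrium is (Light, Rest).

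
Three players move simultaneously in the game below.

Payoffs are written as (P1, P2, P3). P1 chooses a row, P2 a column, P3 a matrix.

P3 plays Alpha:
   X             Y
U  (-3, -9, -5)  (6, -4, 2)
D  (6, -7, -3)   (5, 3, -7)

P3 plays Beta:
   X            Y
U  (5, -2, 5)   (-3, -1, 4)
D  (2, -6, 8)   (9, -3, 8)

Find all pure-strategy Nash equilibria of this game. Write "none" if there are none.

The unique pure-strategy Nash equilibrium is (D, Y, Beta).

(U, X, Alpha): P1 can switch to D (-3 → 6). Not NE.
(U, X, Beta): P2 can switch to Y (-2 → -1). Not NE.
(U, Y, Alpha): P3 can switch to Beta (2 → 4). Not NE.
(U, Y, Beta): P1 can switch to D (-3 → 9). Not NE.
(D, X, Alpha): P2 can switch to Y (-7 → 3). Not NE.
(D, X, Beta): P1 can switch to U (2 → 5). Not NE.
(D, Y, Beta): P1 gets 9, best alternative -3; P2 gets -3, best alternative -6; P3 gets 8, best alternative -7. No profitable deviation — NE.
(The remaining 1 profile has a profitable deviation by the same check.)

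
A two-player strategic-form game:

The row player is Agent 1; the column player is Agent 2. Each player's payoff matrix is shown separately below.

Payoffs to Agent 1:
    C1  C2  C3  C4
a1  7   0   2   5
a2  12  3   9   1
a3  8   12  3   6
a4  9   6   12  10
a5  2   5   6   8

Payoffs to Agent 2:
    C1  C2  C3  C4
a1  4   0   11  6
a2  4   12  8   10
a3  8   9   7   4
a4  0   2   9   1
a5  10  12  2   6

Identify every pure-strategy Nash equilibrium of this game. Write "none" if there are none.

For each player, find the best response to each opponent profile; mutual best responses are the pure NE.
Agent 1 against C1: payoffs 7, 12, 8, 9, 2 → best response a2.
Agent 1 against C2: payoffs 0, 3, 12, 6, 5 → best response a3.
Agent 1 against C3: payoffs 2, 9, 3, 12, 6 → best response a4.
Agent 1 against C4: payoffs 5, 1, 6, 10, 8 → best response a4.
Agent 2 against a1: payoffs 4, 0, 11, 6 → best response C3.
Agent 2 against a2: payoffs 4, 12, 8, 10 → best response C2.
Agent 2 against a3: payoffs 8, 9, 7, 4 → best response C2.
Agent 2 against a4: payoffs 0, 2, 9, 1 → best response C3.
Agent 2 against a5: payoffs 10, 12, 2, 6 → best response C2.
Mutual best responses: (a3, C2); (a4, C3).

Pure-strategy Nash equilibria: (a3, C2) and (a4, C3)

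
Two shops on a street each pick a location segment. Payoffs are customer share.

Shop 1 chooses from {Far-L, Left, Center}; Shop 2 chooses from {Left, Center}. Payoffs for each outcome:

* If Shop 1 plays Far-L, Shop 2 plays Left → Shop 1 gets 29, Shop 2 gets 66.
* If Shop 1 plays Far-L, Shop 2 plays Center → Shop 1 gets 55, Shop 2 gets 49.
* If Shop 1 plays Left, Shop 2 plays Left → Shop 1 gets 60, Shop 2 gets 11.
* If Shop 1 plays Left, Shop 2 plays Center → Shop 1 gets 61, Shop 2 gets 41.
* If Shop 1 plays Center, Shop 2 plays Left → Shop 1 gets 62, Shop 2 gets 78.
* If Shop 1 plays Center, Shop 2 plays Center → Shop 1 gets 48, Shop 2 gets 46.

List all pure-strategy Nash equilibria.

For each player, find the best response to each opponent profile; mutual best responses are the pure NE.
Shop 1 against Left: payoffs 29, 60, 62 → best response Center.
Shop 1 against Center: payoffs 55, 61, 48 → best response Left.
Shop 2 against Far-L: payoffs 66, 49 → best response Left.
Shop 2 against Left: payoffs 11, 41 → best response Center.
Shop 2 against Center: payoffs 78, 46 → best response Left.
Mutual best responses: (Left, Center); (Center, Left).

Pure-strategy Nash equilibria: (Left, Center); (Center, Left)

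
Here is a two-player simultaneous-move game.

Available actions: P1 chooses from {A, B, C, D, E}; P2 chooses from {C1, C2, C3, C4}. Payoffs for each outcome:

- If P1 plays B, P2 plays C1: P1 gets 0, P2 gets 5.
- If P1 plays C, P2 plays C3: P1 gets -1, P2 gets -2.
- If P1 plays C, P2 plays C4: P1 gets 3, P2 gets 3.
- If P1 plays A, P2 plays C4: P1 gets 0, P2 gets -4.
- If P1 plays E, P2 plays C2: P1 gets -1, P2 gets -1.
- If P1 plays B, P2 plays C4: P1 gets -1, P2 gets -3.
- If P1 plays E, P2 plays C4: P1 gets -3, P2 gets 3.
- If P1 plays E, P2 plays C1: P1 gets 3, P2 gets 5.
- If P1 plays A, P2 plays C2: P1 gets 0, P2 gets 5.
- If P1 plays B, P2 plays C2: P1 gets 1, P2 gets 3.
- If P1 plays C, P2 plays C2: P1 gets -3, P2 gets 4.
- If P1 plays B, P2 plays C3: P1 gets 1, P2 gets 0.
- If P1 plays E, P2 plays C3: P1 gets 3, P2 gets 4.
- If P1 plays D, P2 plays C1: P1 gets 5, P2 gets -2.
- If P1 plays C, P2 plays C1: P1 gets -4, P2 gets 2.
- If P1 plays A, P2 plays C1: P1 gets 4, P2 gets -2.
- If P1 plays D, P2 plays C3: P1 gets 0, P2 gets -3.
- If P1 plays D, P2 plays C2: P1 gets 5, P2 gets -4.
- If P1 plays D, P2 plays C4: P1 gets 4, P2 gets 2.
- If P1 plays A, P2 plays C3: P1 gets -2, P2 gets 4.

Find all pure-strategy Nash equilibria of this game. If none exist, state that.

(A, C1): P1 can switch to D (4 → 5). Not NE.
(A, C2): P1 can switch to B (0 → 1). Not NE.
(A, C3): P1 can switch to B (-2 → 1). Not NE.
(A, C4): P1 can switch to C (0 → 3). Not NE.
(B, C1): P1 can switch to A (0 → 4). Not NE.
(B, C2): P1 can switch to D (1 → 5). Not NE.
(B, C3): P1 can switch to E (1 → 3). Not NE.
(B, C4): P1 can switch to A (-1 → 0). Not NE.
(C, C1): P1 can switch to A (-4 → 4). Not NE.
(C, C2): P1 can switch to A (-3 → 0). Not NE.
(C, C3): P1 can switch to B (-1 → 1). Not NE.
(C, C4): P1 can switch to D (3 → 4). Not NE.
(D, C4): P1 gets 4, best alternative 3; P2 gets 2, best alternative -2. No profitable deviation — NE.
(The remaining 7 profiles each have a profitable deviation by the same check.)

(D, C4)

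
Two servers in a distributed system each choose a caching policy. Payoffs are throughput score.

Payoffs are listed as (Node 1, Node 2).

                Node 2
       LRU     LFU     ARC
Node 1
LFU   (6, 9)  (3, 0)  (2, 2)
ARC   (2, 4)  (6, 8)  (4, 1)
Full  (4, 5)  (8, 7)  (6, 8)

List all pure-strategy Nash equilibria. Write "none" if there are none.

Check each profile: it is a Nash equilibrium iff no player can strictly gain by switching unilaterally.
(LFU, LRU): Node 1 gets 6, best alternative 4; Node 2 gets 9, best alternative 2. No profitable deviation — NE.
(LFU, LFU): Node 1 can switch to ARC (3 → 6). Not NE.
(LFU, ARC): Node 1 can switch to ARC (2 → 4). Not NE.
(ARC, LRU): Node 1 can switch to LFU (2 → 6). Not NE.
(ARC, LFU): Node 1 can switch to Full (6 → 8). Not NE.
(ARC, ARC): Node 1 can switch to Full (4 → 6). Not NE.
(Full, LRU): Node 1 can switch to LFU (4 → 6). Not NE.
(Full, ARC): Node 1 gets 6, best alternative 4; Node 2 gets 8, best alternative 7. No profitable deviation — NE.
(The remaining 1 profile has a profitable deviation by the same check.)

Pure-strategy Nash equilibria: (LFU, LRU) and (Full, ARC)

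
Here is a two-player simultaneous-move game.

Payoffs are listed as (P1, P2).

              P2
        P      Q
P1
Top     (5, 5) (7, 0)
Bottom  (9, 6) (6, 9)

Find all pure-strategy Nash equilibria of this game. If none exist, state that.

There is no pure-strategy Nash equilibrium.

(Top, P): P1 can switch to Bottom (5 → 9). Not NE.
(Top, Q): P2 can switch to P (0 → 5). Not NE.
(Bottom, P): P2 can switch to Q (6 → 9). Not NE.
(Bottom, Q): P1 can switch to Top (6 → 7). Not NE.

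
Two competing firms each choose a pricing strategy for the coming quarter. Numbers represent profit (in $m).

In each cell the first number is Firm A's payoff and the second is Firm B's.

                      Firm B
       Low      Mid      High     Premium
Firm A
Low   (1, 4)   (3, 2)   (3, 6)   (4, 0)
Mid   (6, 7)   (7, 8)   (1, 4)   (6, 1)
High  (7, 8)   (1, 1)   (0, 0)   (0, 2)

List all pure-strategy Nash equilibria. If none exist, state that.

Firm A against Low: payoffs 1, 6, 7 → best response High.
Firm A against Mid: payoffs 3, 7, 1 → best response Mid.
Firm A against High: payoffs 3, 1, 0 → best response Low.
Firm A against Premium: payoffs 4, 6, 0 → best response Mid.
Firm B against Low: payoffs 4, 2, 6, 0 → best response High.
Firm B against Mid: payoffs 7, 8, 4, 1 → best response Mid.
Firm B against High: payoffs 8, 1, 0, 2 → best response Low.
Mutual best responses: (Low, High); (Mid, Mid); (High, Low).

Pure-strategy Nash equilibria: (Low, High) and (Mid, Mid) and (High, Low)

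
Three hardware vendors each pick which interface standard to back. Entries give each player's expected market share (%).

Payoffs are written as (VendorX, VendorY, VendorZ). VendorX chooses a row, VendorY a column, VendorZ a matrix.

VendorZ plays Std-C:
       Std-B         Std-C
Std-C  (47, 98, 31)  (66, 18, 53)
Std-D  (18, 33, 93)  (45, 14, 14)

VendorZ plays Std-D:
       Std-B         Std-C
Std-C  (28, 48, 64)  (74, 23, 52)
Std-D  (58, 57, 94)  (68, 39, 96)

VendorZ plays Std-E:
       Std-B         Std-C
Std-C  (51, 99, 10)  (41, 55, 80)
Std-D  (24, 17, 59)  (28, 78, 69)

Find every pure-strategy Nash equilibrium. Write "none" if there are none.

The unique pure-strategy Nash equilibrium is (Std-D, Std-B, Std-D).

VendorX against (Std-B, Std-C): payoffs 47, 18 → best response Std-C.
VendorX against (Std-B, Std-D): payoffs 28, 58 → best response Std-D.
VendorX against (Std-B, Std-E): payoffs 51, 24 → best response Std-C.
VendorX against (Std-C, Std-C): payoffs 66, 45 → best response Std-C.
VendorX against (Std-C, Std-D): payoffs 74, 68 → best response Std-C.
VendorX against (Std-C, Std-E): payoffs 41, 28 → best response Std-C.
VendorY against (Std-C, Std-C): payoffs 98, 18 → best response Std-B.
VendorY against (Std-C, Std-D): payoffs 48, 23 → best response Std-B.
VendorY against (Std-C, Std-E): payoffs 99, 55 → best response Std-B.
VendorY against (Std-D, Std-C): payoffs 33, 14 → best response Std-B.
VendorY against (Std-D, Std-D): payoffs 57, 39 → best response Std-B.
VendorY against (Std-D, Std-E): payoffs 17, 78 → best response Std-C.
VendorZ against (Std-C, Std-B): payoffs 31, 64, 10 → best response Std-D.
VendorZ against (Std-C, Std-C): payoffs 53, 52, 80 → best response Std-E.
VendorZ against (Std-D, Std-B): payoffs 93, 94, 59 → best response Std-D.
VendorZ against (Std-D, Std-C): payoffs 14, 96, 69 → best response Std-D.
Mutual best responses: (Std-D, Std-B, Std-D).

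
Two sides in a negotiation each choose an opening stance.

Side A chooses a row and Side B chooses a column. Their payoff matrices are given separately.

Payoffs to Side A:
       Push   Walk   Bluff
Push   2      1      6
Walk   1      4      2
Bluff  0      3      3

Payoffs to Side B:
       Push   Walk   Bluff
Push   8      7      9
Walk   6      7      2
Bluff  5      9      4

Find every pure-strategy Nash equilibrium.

(Push, Push): Side B can switch to Bluff (8 → 9). Not NE.
(Push, Walk): Side A can switch to Walk (1 → 4). Not NE.
(Push, Bluff): Side A gets 6, best alternative 3; Side B gets 9, best alternative 8. No profitable deviation — NE.
(Walk, Push): Side A can switch to Push (1 → 2). Not NE.
(Walk, Walk): Side A gets 4, best alternative 3; Side B gets 7, best alternative 6. No profitable deviation — NE.
(Walk, Bluff): Side A can switch to Push (2 → 6). Not NE.
(Bluff, Push): Side A can switch to Push (0 → 2). Not NE.
(Bluff, Walk): Side A can switch to Walk (3 → 4). Not NE.
(The remaining 1 profile has a profitable deviation by the same check.)

The pure Nash equilibria are (Push, Bluff) and (Walk, Walk).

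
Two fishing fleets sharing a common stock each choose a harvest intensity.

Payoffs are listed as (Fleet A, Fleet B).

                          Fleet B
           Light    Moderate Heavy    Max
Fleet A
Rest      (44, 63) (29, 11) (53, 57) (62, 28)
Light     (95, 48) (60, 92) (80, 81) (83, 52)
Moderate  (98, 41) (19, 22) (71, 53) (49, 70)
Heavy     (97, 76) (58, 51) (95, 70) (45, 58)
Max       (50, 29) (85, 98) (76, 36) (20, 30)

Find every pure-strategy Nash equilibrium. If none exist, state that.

Pure NE: (Max, Moderate)

(Rest, Light): Fleet A can switch to Light (44 → 95). Not NE.
(Rest, Moderate): Fleet A can switch to Light (29 → 60). Not NE.
(Rest, Heavy): Fleet A can switch to Light (53 → 80). Not NE.
(Rest, Max): Fleet A can switch to Light (62 → 83). Not NE.
(Light, Light): Fleet A can switch to Moderate (95 → 98). Not NE.
(Light, Moderate): Fleet A can switch to Max (60 → 85). Not NE.
(Light, Heavy): Fleet A can switch to Heavy (80 → 95). Not NE.
(Light, Max): Fleet B can switch to Moderate (52 → 92). Not NE.
(Max, Moderate): Fleet A gets 85, best alternative 60; Fleet B gets 98, best alternative 36. No profitable deviation — NE.
(The remaining 11 profiles each have a profitable deviation by the same check.)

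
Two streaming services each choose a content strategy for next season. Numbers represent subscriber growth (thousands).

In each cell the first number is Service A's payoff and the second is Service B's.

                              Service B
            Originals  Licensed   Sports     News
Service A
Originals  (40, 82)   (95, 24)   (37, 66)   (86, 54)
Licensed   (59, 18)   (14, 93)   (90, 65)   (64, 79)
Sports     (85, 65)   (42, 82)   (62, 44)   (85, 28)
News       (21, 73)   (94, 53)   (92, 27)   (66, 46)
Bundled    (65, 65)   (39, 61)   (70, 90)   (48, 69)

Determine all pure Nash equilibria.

Check each profile: it is a Nash equilibrium iff no player can strictly gain by switching unilaterally.
(Originals, Originals): Service A can switch to Licensed (40 → 59). Not NE.
(Originals, Licensed): Service B can switch to Originals (24 → 82). Not NE.
(Originals, Sports): Service A can switch to Licensed (37 → 90). Not NE.
(Originals, News): Service B can switch to Originals (54 → 82). Not NE.
(Licensed, Originals): Service A can switch to Sports (59 → 85). Not NE.
(Licensed, Licensed): Service A can switch to Originals (14 → 95). Not NE.
(Licensed, Sports): Service A can switch to News (90 → 92). Not NE.
(Licensed, News): Service A can switch to Originals (64 → 86). Not NE.
(The remaining 12 profiles each have a profitable deviation by the same check.)

There is no pure-strategy Nash equilibrium.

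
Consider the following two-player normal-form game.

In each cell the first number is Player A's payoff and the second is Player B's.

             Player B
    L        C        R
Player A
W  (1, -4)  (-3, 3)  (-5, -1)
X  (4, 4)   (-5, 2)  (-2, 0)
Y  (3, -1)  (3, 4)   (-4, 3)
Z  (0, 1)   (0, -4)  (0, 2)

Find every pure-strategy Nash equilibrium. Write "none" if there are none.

(X, L), (Y, C), (Z, R)

Player A against L: payoffs 1, 4, 3, 0 → best response X.
Player A against C: payoffs -3, -5, 3, 0 → best response Y.
Player A against R: payoffs -5, -2, -4, 0 → best response Z.
Player B against W: payoffs -4, 3, -1 → best response C.
Player B against X: payoffs 4, 2, 0 → best response L.
Player B against Y: payoffs -1, 4, 3 → best response C.
Player B against Z: payoffs 1, -4, 2 → best response R.
Mutual best responses: (X, L); (Y, C); (Z, R).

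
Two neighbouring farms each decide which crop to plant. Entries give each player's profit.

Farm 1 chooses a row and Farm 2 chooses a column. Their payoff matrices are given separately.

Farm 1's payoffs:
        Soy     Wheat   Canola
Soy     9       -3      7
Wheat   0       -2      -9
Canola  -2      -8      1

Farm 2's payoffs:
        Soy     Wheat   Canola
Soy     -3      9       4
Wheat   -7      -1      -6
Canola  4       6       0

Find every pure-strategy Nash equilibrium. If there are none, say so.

Farm 1 against Soy: payoffs 9, 0, -2 → best response Soy.
Farm 1 against Wheat: payoffs -3, -2, -8 → best response Wheat.
Farm 1 against Canola: payoffs 7, -9, 1 → best response Soy.
Farm 2 against Soy: payoffs -3, 9, 4 → best response Wheat.
Farm 2 against Wheat: payoffs -7, -1, -6 → best response Wheat.
Farm 2 against Canola: payoffs 4, 6, 0 → best response Wheat.
Mutual best responses: (Wheat, Wheat).

Pure NE: (Wheat, Wheat)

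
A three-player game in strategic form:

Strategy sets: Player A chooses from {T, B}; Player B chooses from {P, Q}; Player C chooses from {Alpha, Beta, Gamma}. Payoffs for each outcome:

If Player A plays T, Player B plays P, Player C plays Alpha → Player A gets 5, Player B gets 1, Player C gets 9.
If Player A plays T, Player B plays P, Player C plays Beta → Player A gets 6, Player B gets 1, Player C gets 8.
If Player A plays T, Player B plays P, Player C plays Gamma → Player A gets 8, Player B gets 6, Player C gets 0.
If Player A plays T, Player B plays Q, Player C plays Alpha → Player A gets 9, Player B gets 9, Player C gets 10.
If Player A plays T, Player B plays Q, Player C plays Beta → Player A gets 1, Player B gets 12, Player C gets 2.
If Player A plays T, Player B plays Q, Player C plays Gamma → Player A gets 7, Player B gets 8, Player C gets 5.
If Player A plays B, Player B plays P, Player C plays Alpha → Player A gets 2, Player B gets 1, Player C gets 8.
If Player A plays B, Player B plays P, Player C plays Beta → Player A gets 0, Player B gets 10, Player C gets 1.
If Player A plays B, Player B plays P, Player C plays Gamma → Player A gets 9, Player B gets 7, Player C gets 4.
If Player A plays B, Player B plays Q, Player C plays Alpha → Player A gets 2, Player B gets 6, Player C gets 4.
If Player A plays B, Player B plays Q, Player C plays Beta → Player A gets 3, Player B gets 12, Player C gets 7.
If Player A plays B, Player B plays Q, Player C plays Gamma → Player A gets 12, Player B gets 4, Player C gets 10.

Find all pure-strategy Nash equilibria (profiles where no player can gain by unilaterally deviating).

The unique pure-strategy Nash equilibrium is (T, Q, Alpha).

Player A against (P, Alpha): payoffs 5, 2 → best response T.
Player A against (P, Beta): payoffs 6, 0 → best response T.
Player A against (P, Gamma): payoffs 8, 9 → best response B.
Player A against (Q, Alpha): payoffs 9, 2 → best response T.
Player A against (Q, Beta): payoffs 1, 3 → best response B.
Player A against (Q, Gamma): payoffs 7, 12 → best response B.
Player B against (T, Alpha): payoffs 1, 9 → best response Q.
Player B against (T, Beta): payoffs 1, 12 → best response Q.
Player B against (T, Gamma): payoffs 6, 8 → best response Q.
Player B against (B, Alpha): payoffs 1, 6 → best response Q.
Player B against (B, Beta): payoffs 10, 12 → best response Q.
Player B against (B, Gamma): payoffs 7, 4 → best response P.
Player C against (T, P): payoffs 9, 8, 0 → best response Alpha.
Player C against (T, Q): payoffs 10, 2, 5 → best response Alpha.
Player C against (B, P): payoffs 8, 1, 4 → best response Alpha.
Player C against (B, Q): payoffs 4, 7, 10 → best response Gamma.
Mutual best responses: (T, Q, Alpha).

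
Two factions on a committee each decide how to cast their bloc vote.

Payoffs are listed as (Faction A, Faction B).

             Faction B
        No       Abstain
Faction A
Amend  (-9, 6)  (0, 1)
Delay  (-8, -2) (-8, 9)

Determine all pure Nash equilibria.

Faction A against No: payoffs -9, -8 → best response Delay.
Faction A against Abstain: payoffs 0, -8 → best response Amend.
Faction B against Amend: payoffs 6, 1 → best response No.
Faction B against Delay: payoffs -2, 9 → best response Abstain.
No profile is a mutual best response for all players.

This game has no pure Nash equilibrium.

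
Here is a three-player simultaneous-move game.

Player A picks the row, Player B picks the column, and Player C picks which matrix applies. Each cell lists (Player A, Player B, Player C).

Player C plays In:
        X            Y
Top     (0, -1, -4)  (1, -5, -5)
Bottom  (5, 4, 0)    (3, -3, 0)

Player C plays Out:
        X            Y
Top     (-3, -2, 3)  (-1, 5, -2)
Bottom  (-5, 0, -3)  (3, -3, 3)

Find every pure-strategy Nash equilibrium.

(Bottom, X, In)

For each strategy profile, look for a profitable unilateral deviation.
(Top, X, In): Player A can switch to Bottom (0 → 5). Not NE.
(Top, X, Out): Player B can switch to Y (-2 → 5). Not NE.
(Top, Y, In): Player A can switch to Bottom (1 → 3). Not NE.
(Top, Y, Out): Player A can switch to Bottom (-1 → 3). Not NE.
(Bottom, X, In): Player A gets 5, best alternative 0; Player B gets 4, best alternative -3; Player C gets 0, best alternative -3. No profitable deviation — NE.
(Bottom, X, Out): Player A can switch to Top (-5 → -3). Not NE.
(Bottom, Y, In): Player B can switch to X (-3 → 4). Not NE.
(Bottom, Y, Out): Player B can switch to X (-3 → 0). Not NE.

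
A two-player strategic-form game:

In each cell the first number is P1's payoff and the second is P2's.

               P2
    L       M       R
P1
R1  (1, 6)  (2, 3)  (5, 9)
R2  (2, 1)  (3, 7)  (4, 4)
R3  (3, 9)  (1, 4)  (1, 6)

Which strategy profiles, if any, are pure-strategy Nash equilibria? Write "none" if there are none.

Pure-strategy Nash equilibria: (R1, R), (R2, M), (R3, L)

Check each profile: it is a Nash equilibrium iff no player can strictly gain by switching unilaterally.
(R1, L): P1 can switch to R2 (1 → 2). Not NE.
(R1, M): P1 can switch to R2 (2 → 3). Not NE.
(R1, R): P1 gets 5, best alternative 4; P2 gets 9, best alternative 6. No profitable deviation — NE.
(R2, L): P1 can switch to R3 (2 → 3). Not NE.
(R2, M): P1 gets 3, best alternative 2; P2 gets 7, best alternative 4. No profitable deviation — NE.
(R2, R): P1 can switch to R1 (4 → 5). Not NE.
(R3, L): P1 gets 3, best alternative 2; P2 gets 9, best alternative 6. No profitable deviation — NE.
(R3, M): P1 can switch to R1 (1 → 2). Not NE.
(R3, R): P1 can switch to R1 (1 → 5). Not NE.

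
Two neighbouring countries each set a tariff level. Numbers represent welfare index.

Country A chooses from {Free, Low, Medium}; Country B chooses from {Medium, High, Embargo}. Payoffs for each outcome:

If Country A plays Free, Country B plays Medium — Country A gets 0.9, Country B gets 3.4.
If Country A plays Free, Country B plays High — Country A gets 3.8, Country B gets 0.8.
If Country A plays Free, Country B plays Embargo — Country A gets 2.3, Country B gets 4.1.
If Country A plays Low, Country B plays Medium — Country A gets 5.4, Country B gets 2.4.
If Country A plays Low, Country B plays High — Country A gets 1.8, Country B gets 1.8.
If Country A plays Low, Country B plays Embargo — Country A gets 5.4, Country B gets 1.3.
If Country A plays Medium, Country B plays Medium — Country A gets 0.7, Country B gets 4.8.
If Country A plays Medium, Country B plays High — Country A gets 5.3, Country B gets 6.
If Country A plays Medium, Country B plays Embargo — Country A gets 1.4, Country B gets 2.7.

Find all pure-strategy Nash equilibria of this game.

Check each profile: it is a Nash equilibrium iff no player can strictly gain by switching unilaterally.
(Free, Medium): Country A can switch to Low (0.9 → 5.4). Not NE.
(Free, High): Country A can switch to Medium (3.8 → 5.3). Not NE.
(Free, Embargo): Country A can switch to Low (2.3 → 5.4). Not NE.
(Low, Medium): Country A gets 5.4, best alternative 0.9; Country B gets 2.4, best alternative 1.8. No profitable deviation — NE.
(Low, High): Country A can switch to Free (1.8 → 3.8). Not NE.
(Low, Embargo): Country B can switch to Medium (1.3 → 2.4). Not NE.
(Medium, Medium): Country A can switch to Free (0.7 → 0.9). Not NE.
(Medium, High): Country A gets 5.3, best alternative 3.8; Country B gets 6, best alternative 4.8. No profitable deviation — NE.
(Medium, Embargo): Country A can switch to Free (1.4 → 2.3). Not NE.

Pure-strategy Nash equilibria: (Low, Medium); (Medium, High)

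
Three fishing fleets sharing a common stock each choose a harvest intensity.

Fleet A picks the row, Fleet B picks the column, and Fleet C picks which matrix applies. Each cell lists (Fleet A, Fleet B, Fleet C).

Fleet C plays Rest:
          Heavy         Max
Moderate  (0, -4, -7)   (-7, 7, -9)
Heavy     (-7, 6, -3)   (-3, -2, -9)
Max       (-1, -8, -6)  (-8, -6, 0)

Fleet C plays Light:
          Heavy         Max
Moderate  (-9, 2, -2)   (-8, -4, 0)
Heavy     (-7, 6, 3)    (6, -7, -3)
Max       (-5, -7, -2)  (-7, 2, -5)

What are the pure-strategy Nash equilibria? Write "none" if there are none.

Fleet A against (Heavy, Rest): payoffs 0, -7, -1 → best response Moderate.
Fleet A against (Heavy, Light): payoffs -9, -7, -5 → best response Max.
Fleet A against (Max, Rest): payoffs -7, -3, -8 → best response Heavy.
Fleet A against (Max, Light): payoffs -8, 6, -7 → best response Heavy.
Fleet B against (Moderate, Rest): payoffs -4, 7 → best response Max.
Fleet B against (Moderate, Light): payoffs 2, -4 → best response Heavy.
Fleet B against (Heavy, Rest): payoffs 6, -2 → best response Heavy.
Fleet B against (Heavy, Light): payoffs 6, -7 → best response Heavy.
Fleet B against (Max, Rest): payoffs -8, -6 → best response Max.
Fleet B against (Max, Light): payoffs -7, 2 → best response Max.
Fleet C against (Moderate, Heavy): payoffs -7, -2 → best response Light.
Fleet C against (Moderate, Max): payoffs -9, 0 → best response Light.
Fleet C against (Heavy, Heavy): payoffs -3, 3 → best response Light.
Fleet C against (Heavy, Max): payoffs -9, -3 → best response Light.
Fleet C against (Max, Heavy): payoffs -6, -2 → best response Light.
Fleet C against (Max, Max): payoffs 0, -5 → best response Rest.
No profile is a mutual best response for all players.

This game has no pure Nash equilibrium.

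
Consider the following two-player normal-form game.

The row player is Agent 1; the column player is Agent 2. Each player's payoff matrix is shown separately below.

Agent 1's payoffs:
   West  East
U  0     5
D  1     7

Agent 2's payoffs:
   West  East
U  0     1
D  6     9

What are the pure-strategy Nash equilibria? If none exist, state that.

(D, East)

(U, West): Agent 1 can switch to D (0 → 1). Not NE.
(U, East): Agent 1 can switch to D (5 → 7). Not NE.
(D, West): Agent 2 can switch to East (6 → 9). Not NE.
(D, East): Agent 1 gets 7, best alternative 5; Agent 2 gets 9, best alternative 6. No profitable deviation — NE.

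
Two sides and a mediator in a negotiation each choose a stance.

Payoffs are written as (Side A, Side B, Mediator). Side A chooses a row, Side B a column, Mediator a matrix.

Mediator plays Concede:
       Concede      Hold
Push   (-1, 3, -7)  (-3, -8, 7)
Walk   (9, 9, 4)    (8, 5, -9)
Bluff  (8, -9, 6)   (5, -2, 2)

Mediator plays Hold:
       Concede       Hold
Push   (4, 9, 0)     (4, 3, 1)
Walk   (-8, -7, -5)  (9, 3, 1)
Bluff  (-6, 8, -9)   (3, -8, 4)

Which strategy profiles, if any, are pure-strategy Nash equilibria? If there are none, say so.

Side A against (Concede, Concede): payoffs -1, 9, 8 → best response Walk.
Side A against (Concede, Hold): payoffs 4, -8, -6 → best response Push.
Side A against (Hold, Concede): payoffs -3, 8, 5 → best response Walk.
Side A against (Hold, Hold): payoffs 4, 9, 3 → best response Walk.
Side B against (Push, Concede): payoffs 3, -8 → best response Concede.
Side B against (Push, Hold): payoffs 9, 3 → best response Concede.
Side B against (Walk, Concede): payoffs 9, 5 → best response Concede.
Side B against (Walk, Hold): payoffs -7, 3 → best response Hold.
Side B against (Bluff, Concede): payoffs -9, -2 → best response Hold.
Side B against (Bluff, Hold): payoffs 8, -8 → best response Concede.
Mediator against (Push, Concede): payoffs -7, 0 → best response Hold.
Mediator against (Push, Hold): payoffs 7, 1 → best response Concede.
Mediator against (Walk, Concede): payoffs 4, -5 → best response Concede.
Mediator against (Walk, Hold): payoffs -9, 1 → best response Hold.
Mediator against (Bluff, Concede): payoffs 6, -9 → best response Concede.
Mediator against (Bluff, Hold): payoffs 2, 4 → best response Hold.
Mutual best responses: (Push, Concede, Hold); (Walk, Concede, Concede); (Walk, Hold, Hold).

Pure-strategy Nash equilibria: (Push, Concede, Hold), (Walk, Concede, Concede), (Walk, Hold, Hold)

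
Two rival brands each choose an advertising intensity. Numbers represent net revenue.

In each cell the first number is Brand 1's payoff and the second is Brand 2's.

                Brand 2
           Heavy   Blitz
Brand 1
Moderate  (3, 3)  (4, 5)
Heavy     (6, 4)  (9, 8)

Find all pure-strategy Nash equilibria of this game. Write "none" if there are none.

(Moderate, Heavy): Brand 1 can switch to Heavy (3 → 6). Not NE.
(Moderate, Blitz): Brand 1 can switch to Heavy (4 → 9). Not NE.
(Heavy, Heavy): Brand 2 can switch to Blitz (4 → 8). Not NE.
(Heavy, Blitz): Brand 1 gets 9, best alternative 4; Brand 2 gets 8, best alternative 4. No profitable deviation — NE.

The unique pure-strategy Nash equilibrium is (Heavy, Blitz).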